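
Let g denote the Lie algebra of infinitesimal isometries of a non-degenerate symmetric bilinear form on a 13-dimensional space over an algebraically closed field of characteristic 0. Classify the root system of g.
B6

This is so(13) with 13 odd, which has dimension 13(13-1)/2 = 78 and rank (13-1)/2 = 6. In the classification of classical Lie algebras, the orthogonal algebra so(2n+1) in an odd number of variables has type B_n; here n = 6, so the Dynkin diagram is a chain of 6 nodes with a double edge at one end; the terminal node there is the unique short simple root (B_6). Hence the type is B_6.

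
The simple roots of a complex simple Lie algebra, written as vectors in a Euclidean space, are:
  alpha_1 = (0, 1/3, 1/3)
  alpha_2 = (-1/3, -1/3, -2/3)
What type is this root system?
G_2

Compute the Cartan integers a_ij = 2(alpha_i, alpha_j)/(alpha_j, alpha_j); the resulting 2x2 Cartan matrix is
[[2, -1], [-3, 2]].
The roots have two lengths (squared-length ratio 3:1); the short ones are alpha_{1}. The associated Dynkin diagram is two nodes joined by a triple edge (G_2), so the type is G_2.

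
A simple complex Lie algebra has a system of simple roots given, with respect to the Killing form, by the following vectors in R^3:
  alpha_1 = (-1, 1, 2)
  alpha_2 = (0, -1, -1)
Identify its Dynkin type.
G_2

Compute the Cartan integers a_ij = 2(alpha_i, alpha_j)/(alpha_j, alpha_j); the resulting 2x2 Cartan matrix is
[[2, -3], [-1, 2]].
The roots have two lengths (squared-length ratio 3:1); the short ones are alpha_{2}. The associated Dynkin diagram is two nodes joined by a triple edge (G_2), so the type is G_2.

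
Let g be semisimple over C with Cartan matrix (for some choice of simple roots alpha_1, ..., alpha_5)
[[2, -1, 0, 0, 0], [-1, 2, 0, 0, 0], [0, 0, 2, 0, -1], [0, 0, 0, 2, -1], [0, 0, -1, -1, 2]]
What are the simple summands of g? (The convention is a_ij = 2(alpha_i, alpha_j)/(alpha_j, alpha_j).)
A_2 (sl(3)) + A_3 (sl(4))

The diagram associated to this matrix has two connected components: the simple roots {alpha_1, alpha_2} form a chain of 2 nodes with single edges (A_2), and {alpha_3, alpha_4, alpha_5} form a chain of 3 nodes with single edges (A_3). A semisimple Lie algebra decomposes uniquely as the direct sum of simple ideals, one per connected component of its Dynkin diagram, so g ≅ A_2 ⊕ A_3 (dimension 8 + 15 = 23).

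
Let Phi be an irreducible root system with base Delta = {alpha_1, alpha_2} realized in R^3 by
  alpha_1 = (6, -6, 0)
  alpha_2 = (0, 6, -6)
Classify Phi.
type A_2

Compute the Cartan integers a_ij = 2(alpha_i, alpha_j)/(alpha_j, alpha_j); the resulting 2x2 Cartan matrix is
[[2, -1], [-1, 2]].
All simple roots have the same length, so the diagram is simply laced. The associated Dynkin diagram is a chain of 2 nodes with single edges (A_2), so the type is A_2 (the algebra sl(3)).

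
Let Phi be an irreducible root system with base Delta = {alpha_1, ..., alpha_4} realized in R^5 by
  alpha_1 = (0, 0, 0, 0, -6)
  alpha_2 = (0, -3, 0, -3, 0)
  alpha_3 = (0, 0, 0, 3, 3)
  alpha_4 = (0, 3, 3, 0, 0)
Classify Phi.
C_4

Compute the Cartan integers a_ij = 2(alpha_i, alpha_j)/(alpha_j, alpha_j); the resulting 4x4 Cartan matrix is
[[2, 0, -2, 0], [0, 2, -1, -1], [-1, -1, 2, 0], [0, -1, 0, 2]].
The roots have two lengths (squared-length ratio 2:1); the short ones are alpha_{2,3,4}. The associated Dynkin diagram is a chain of 4 nodes with a double edge at one end; the terminal node there is the unique long simple root (C_4), so the type is C_4 (the algebra sp(8)).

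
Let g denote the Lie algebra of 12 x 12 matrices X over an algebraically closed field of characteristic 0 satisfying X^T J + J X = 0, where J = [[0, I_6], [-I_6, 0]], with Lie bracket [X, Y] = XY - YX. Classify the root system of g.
This is sp(12), which has dimension 12(12+1)/2 = 78 and rank 12/2 = 6. In the classification of classical Lie algebras, the symplectic algebra sp(2n) has type C_n; here n = 6, so the Dynkin diagram is a chain of 6 nodes with a double edge at one end; the terminal node there is the unique long simple root (C_6). Hence the type is C_6.

C_6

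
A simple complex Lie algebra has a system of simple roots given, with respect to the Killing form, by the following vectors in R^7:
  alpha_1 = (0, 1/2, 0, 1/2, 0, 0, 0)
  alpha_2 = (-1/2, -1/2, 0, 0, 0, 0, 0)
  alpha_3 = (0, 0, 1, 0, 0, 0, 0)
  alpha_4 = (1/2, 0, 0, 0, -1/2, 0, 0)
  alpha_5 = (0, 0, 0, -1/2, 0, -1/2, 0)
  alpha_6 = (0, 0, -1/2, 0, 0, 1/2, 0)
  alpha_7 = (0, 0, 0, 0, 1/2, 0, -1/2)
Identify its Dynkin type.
Compute the Cartan integers a_ij = 2(alpha_i, alpha_j)/(alpha_j, alpha_j); the resulting 7x7 Cartan matrix is
[[2, -1, 0, 0, -1, 0, 0], [-1, 2, 0, -1, 0, 0, 0], [0, 0, 2, 0, 0, -2, 0], [0, -1, 0, 2, 0, 0, -1], [-1, 0, 0, 0, 2, -1, 0], [0, 0, -1, 0, -1, 2, 0], [0, 0, 0, -1, 0, 0, 2]].
The roots have two lengths (squared-length ratio 2:1); the short ones are alpha_{1,2,4,5,6,7}. The associated Dynkin diagram is a chain of 7 nodes with a double edge at one end; the terminal node there is the unique long simple root (C_7), so the type is C_7 (the algebra sp(14)).

C7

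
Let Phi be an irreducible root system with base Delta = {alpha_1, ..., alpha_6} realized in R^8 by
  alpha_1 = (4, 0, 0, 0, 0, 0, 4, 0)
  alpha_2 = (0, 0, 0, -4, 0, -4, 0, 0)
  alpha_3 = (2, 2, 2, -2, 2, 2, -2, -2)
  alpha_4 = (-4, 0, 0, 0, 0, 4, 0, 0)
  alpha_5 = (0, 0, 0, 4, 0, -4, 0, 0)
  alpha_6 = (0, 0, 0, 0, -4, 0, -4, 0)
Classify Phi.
E_6

Compute the Cartan integers a_ij = 2(alpha_i, alpha_j)/(alpha_j, alpha_j); the resulting 6x6 Cartan matrix is
[[2, 0, 0, -1, 0, -1], [0, 2, 0, -1, 0, 0], [0, 0, 2, 0, -1, 0], [-1, -1, 0, 2, -1, 0], [0, 0, -1, -1, 2, 0], [-1, 0, 0, 0, 0, 2]].
All simple roots have the same length, so the diagram is simply laced. The associated Dynkin diagram is a chain of 5 nodes with one extra node attached to the third node from one end (E_6), so the type is E_6.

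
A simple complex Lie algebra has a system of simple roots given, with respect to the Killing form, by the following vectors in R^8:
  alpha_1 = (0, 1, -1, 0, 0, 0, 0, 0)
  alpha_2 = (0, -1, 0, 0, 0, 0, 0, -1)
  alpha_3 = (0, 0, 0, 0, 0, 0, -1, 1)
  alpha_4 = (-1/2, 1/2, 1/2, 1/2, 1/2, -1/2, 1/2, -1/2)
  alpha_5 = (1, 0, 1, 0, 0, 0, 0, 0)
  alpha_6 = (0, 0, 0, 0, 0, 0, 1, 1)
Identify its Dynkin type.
Compute the Cartan integers a_ij = 2(alpha_i, alpha_j)/(alpha_j, alpha_j); the resulting 6x6 Cartan matrix is
[[2, -1, 0, 0, -1, 0], [-1, 2, -1, 0, 0, -1], [0, -1, 2, -1, 0, 0], [0, 0, -1, 2, 0, 0], [-1, 0, 0, 0, 2, 0], [0, -1, 0, 0, 0, 2]].
All simple roots have the same length, so the diagram is simply laced. The associated Dynkin diagram is a chain of 5 nodes with one extra node attached to the third node from one end (E_6), so the type is E_6.

E_6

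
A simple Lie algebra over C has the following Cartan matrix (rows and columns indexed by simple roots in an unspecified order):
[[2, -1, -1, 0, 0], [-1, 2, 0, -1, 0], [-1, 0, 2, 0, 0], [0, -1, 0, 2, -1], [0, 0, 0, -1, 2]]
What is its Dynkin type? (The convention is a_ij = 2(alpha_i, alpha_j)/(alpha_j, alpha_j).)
The matrix has rank 5 with 2's on the diagonal. Reading the off-diagonal entries as Dynkin edges (a single edge where a_ij = a_ji = -1; a double or triple edge where a_ij * a_ji = 2 or 3), the diagram is a chain of 5 nodes with single edges (A_5). One simple-root ordering that puts it in standard form is (alpha_5, alpha_4, alpha_2, alpha_1, alpha_3). So the algebra is type A_5, i.e. sl(6).

type A_5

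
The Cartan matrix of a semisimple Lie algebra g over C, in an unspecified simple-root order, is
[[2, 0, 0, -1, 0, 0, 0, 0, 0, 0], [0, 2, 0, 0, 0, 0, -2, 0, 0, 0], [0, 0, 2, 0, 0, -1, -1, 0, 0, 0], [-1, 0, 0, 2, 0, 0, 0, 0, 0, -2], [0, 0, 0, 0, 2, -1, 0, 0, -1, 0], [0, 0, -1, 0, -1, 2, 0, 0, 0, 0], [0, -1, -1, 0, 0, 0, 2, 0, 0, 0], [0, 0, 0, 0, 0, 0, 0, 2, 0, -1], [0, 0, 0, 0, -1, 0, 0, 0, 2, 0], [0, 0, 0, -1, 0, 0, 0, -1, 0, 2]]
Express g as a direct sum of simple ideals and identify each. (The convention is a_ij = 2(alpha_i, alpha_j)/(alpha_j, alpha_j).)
C_6 + F_4

The diagram associated to this matrix has two connected components: the simple roots {alpha_2, alpha_3, alpha_5, alpha_6, alpha_7, alpha_9} form a chain of 6 nodes with a double edge at one end; the terminal node there is the unique long simple root (C_6), and {alpha_1, alpha_4, alpha_8, alpha_10} form a chain of 4 nodes with a double edge between the middle two (F_4). A semisimple Lie algebra decomposes uniquely as the direct sum of simple ideals, one per connected component of its Dynkin diagram, so g ≅ C_6 ⊕ F_4 (dimension 78 + 52 = 130).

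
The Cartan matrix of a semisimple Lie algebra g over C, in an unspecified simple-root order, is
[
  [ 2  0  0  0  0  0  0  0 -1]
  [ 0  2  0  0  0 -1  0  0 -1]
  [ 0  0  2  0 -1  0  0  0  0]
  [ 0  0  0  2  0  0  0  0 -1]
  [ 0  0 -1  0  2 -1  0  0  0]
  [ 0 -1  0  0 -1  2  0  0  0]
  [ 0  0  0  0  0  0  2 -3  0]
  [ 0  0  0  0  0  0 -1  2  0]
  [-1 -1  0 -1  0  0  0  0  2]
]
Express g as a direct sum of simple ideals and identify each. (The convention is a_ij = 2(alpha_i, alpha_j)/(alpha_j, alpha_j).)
The diagram associated to this matrix has two connected components: the simple roots {alpha_1, alpha_2, alpha_3, alpha_4, alpha_5, alpha_6, alpha_9} form a chain of 5 nodes with a fork of two nodes at one end (D_7), and {alpha_7, alpha_8} form two nodes joined by a triple edge (G_2). A semisimple Lie algebra decomposes uniquely as the direct sum of simple ideals, one per connected component of its Dynkin diagram, so g ≅ D_7 ⊕ G_2 (dimension 91 + 14 = 105).

D7 ⊕ G2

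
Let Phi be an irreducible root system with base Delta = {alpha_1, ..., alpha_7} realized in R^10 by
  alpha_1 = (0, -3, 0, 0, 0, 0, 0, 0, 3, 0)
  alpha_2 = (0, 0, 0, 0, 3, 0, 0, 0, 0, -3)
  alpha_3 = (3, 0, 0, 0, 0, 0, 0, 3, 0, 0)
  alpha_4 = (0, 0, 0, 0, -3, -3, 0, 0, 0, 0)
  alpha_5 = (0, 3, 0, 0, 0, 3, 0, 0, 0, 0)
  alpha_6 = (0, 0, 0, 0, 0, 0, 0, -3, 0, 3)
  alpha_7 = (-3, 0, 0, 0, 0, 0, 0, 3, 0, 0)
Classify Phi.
Compute the Cartan integers a_ij = 2(alpha_i, alpha_j)/(alpha_j, alpha_j); the resulting 7x7 Cartan matrix is
[[2, 0, 0, 0, -1, 0, 0], [0, 2, 0, -1, 0, -1, 0], [0, 0, 2, 0, 0, -1, 0], [0, -1, 0, 2, -1, 0, 0], [-1, 0, 0, -1, 2, 0, 0], [0, -1, -1, 0, 0, 2, -1], [0, 0, 0, 0, 0, -1, 2]].
All simple roots have the same length, so the diagram is simply laced. The associated Dynkin diagram is a chain of 5 nodes with a fork of two nodes at one end (D_7), so the type is D_7 (the algebra so(14)).

D7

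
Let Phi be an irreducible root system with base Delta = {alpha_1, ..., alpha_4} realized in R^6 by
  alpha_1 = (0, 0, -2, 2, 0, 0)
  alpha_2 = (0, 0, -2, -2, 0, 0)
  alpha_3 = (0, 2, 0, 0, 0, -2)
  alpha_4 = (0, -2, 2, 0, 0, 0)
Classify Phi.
Compute the Cartan integers a_ij = 2(alpha_i, alpha_j)/(alpha_j, alpha_j); the resulting 4x4 Cartan matrix is
[[2, 0, 0, -1], [0, 2, 0, -1], [0, 0, 2, -1], [-1, -1, -1, 2]].
All simple roots have the same length, so the diagram is simply laced. The associated Dynkin diagram is a chain of 2 nodes with a fork of two nodes at one end (D_4), so the type is D_4 (the algebra so(8)).

D_4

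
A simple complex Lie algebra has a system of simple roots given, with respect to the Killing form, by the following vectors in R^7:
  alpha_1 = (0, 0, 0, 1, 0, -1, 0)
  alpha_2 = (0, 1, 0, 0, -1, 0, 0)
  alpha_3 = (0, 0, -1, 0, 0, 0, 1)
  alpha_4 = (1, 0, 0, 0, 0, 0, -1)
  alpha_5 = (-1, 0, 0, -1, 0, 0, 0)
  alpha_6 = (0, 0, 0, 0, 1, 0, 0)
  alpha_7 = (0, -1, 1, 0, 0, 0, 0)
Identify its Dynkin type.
Compute the Cartan integers a_ij = 2(alpha_i, alpha_j)/(alpha_j, alpha_j); the resulting 7x7 Cartan matrix is
[[2, 0, 0, 0, -1, 0, 0], [0, 2, 0, 0, 0, -2, -1], [0, 0, 2, -1, 0, 0, -1], [0, 0, -1, 2, -1, 0, 0], [-1, 0, 0, -1, 2, 0, 0], [0, -1, 0, 0, 0, 2, 0], [0, -1, -1, 0, 0, 0, 2]].
The roots have two lengths (squared-length ratio 2:1); the short ones are alpha_{6}. The associated Dynkin diagram is a chain of 7 nodes with a double edge at one end; the terminal node there is the unique short simple root (B_7), so the type is B_7 (the algebra so(15)).

B7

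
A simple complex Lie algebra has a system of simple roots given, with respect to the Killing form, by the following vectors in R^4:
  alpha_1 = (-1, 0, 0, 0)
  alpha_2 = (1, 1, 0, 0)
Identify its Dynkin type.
Compute the Cartan integers a_ij = 2(alpha_i, alpha_j)/(alpha_j, alpha_j); the resulting 2x2 Cartan matrix is
[[2, -1], [-2, 2]].
The roots have two lengths (squared-length ratio 2:1); the short ones are alpha_{1}. The associated Dynkin diagram is a chain of 2 nodes with a double edge at one end; the terminal node there is the unique short simple root (B_2), so the type is B_2 (the algebra so(5)).

type B_2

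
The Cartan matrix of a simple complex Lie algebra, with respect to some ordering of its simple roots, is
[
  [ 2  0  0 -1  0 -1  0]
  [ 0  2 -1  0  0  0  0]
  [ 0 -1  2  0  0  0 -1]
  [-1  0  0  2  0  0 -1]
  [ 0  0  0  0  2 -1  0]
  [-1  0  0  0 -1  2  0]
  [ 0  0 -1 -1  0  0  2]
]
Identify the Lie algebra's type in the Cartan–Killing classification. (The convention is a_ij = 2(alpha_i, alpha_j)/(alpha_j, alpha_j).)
type A_7

The matrix has rank 7 with 2's on the diagonal. Reading the off-diagonal entries as Dynkin edges (a single edge where a_ij = a_ji = -1; a double or triple edge where a_ij * a_ji = 2 or 3), the diagram is a chain of 7 nodes with single edges (A_7). One simple-root ordering that puts it in standard form is (alpha_2, alpha_3, alpha_7, alpha_4, alpha_1, alpha_6, alpha_5). So the algebra is type A_7, i.e. sl(8).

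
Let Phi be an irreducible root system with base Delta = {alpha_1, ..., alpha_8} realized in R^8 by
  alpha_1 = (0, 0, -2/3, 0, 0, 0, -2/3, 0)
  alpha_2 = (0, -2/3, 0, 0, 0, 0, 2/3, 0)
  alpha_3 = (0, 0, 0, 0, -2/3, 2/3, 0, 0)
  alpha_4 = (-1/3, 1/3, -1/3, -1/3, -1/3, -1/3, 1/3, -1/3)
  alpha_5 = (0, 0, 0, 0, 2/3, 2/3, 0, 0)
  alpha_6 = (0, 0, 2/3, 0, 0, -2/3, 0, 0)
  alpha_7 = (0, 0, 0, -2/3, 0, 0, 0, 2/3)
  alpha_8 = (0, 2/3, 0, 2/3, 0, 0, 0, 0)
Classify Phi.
Compute the Cartan integers a_ij = 2(alpha_i, alpha_j)/(alpha_j, alpha_j); the resulting 8x8 Cartan matrix is
[[2, -1, 0, 0, 0, -1, 0, 0], [-1, 2, 0, 0, 0, 0, 0, -1], [0, 0, 2, 0, 0, -1, 0, 0], [0, 0, 0, 2, -1, 0, 0, 0], [0, 0, 0, -1, 2, -1, 0, 0], [-1, 0, -1, 0, -1, 2, 0, 0], [0, 0, 0, 0, 0, 0, 2, -1], [0, -1, 0, 0, 0, 0, -1, 2]].
All simple roots have the same length, so the diagram is simply laced. The associated Dynkin diagram is a chain of 7 nodes with one extra node attached to the third node from one end (E_8), so the type is E_8.

E_8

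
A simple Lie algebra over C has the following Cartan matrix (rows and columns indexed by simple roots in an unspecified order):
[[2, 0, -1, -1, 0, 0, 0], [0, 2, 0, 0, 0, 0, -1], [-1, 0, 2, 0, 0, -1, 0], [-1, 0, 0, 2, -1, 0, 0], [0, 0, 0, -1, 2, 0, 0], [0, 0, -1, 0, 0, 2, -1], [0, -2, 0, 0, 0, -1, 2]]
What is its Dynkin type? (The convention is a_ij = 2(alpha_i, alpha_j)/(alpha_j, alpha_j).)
B_7

The matrix has rank 7 with 2's on the diagonal. Reading the off-diagonal entries as Dynkin edges (a single edge where a_ij = a_ji = -1; a double or triple edge where a_ij * a_ji = 2 or 3), the diagram is a chain of 7 nodes with a double edge at one end; the terminal node there is the unique short simple root (B_7). One simple-root ordering that puts it in standard form is (alpha_5, alpha_4, alpha_1, alpha_3, alpha_6, alpha_7, alpha_2). So the algebra is type B_7, i.e. so(15).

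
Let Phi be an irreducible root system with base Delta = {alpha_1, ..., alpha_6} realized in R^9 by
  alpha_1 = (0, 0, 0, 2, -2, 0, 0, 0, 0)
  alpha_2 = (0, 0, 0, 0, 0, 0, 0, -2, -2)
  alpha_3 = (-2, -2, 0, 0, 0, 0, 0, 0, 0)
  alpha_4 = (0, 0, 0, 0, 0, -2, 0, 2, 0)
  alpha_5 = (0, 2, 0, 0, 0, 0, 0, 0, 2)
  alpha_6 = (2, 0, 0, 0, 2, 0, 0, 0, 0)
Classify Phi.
Compute the Cartan integers a_ij = 2(alpha_i, alpha_j)/(alpha_j, alpha_j); the resulting 6x6 Cartan matrix is
[[2, 0, 0, 0, 0, -1], [0, 2, 0, -1, -1, 0], [0, 0, 2, 0, -1, -1], [0, -1, 0, 2, 0, 0], [0, -1, -1, 0, 2, 0], [-1, 0, -1, 0, 0, 2]].
All simple roots have the same length, so the diagram is simply laced. The associated Dynkin diagram is a chain of 6 nodes with single edges (A_6), so the type is A_6 (the algebra sl(7)).

A6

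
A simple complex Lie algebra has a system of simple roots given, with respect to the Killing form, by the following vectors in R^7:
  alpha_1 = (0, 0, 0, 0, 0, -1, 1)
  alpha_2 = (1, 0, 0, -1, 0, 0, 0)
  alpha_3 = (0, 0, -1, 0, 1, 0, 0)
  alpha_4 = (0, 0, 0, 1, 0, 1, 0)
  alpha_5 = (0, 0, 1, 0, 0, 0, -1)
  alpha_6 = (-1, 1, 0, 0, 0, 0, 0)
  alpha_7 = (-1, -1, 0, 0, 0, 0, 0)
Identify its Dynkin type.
Compute the Cartan integers a_ij = 2(alpha_i, alpha_j)/(alpha_j, alpha_j); the resulting 7x7 Cartan matrix is
[[2, 0, 0, -1, -1, 0, 0], [0, 2, 0, -1, 0, -1, -1], [0, 0, 2, 0, -1, 0, 0], [-1, -1, 0, 2, 0, 0, 0], [-1, 0, -1, 0, 2, 0, 0], [0, -1, 0, 0, 0, 2, 0], [0, -1, 0, 0, 0, 0, 2]].
All simple roots have the same length, so the diagram is simply laced. The associated Dynkin diagram is a chain of 5 nodes with a fork of two nodes at one end (D_7), so the type is D_7 (the algebra so(14)).

D7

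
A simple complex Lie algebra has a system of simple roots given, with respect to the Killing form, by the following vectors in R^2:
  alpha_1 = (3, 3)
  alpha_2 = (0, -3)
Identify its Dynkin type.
B2

Compute the Cartan integers a_ij = 2(alpha_i, alpha_j)/(alpha_j, alpha_j); the resulting 2x2 Cartan matrix is
[[2, -2], [-1, 2]].
The roots have two lengths (squared-length ratio 2:1); the short ones are alpha_{2}. The associated Dynkin diagram is a chain of 2 nodes with a double edge at one end; the terminal node there is the unique short simple root (B_2), so the type is B_2 (the algebra so(5)).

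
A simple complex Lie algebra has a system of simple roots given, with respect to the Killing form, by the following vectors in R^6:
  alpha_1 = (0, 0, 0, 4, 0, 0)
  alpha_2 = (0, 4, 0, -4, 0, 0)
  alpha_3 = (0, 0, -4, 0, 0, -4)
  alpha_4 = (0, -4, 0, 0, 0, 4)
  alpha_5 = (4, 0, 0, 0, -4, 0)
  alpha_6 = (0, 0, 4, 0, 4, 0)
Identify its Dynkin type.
Compute the Cartan integers a_ij = 2(alpha_i, alpha_j)/(alpha_j, alpha_j); the resulting 6x6 Cartan matrix is
[[2, -1, 0, 0, 0, 0], [-2, 2, 0, -1, 0, 0], [0, 0, 2, -1, 0, -1], [0, -1, -1, 2, 0, 0], [0, 0, 0, 0, 2, -1], [0, 0, -1, 0, -1, 2]].
The roots have two lengths (squared-length ratio 2:1); the short ones are alpha_{1}. The associated Dynkin diagram is a chain of 6 nodes with a double edge at one end; the terminal node there is the unique short simple root (B_6), so the type is B_6 (the algebra so(13)).

B_6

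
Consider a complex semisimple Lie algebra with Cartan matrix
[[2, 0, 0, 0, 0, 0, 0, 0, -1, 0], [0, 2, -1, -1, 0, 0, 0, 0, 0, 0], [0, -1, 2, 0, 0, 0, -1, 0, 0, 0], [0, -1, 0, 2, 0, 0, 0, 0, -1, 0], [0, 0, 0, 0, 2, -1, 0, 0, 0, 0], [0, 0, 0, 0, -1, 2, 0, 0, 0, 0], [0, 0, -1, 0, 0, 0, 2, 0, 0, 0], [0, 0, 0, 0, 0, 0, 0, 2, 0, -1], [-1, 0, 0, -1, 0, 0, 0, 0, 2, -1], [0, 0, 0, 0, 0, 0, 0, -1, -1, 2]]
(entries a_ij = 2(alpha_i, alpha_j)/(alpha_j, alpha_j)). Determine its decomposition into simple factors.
A_2 (sl(3)) ⊕ E_8

The diagram associated to this matrix has two connected components: the simple roots {alpha_5, alpha_6} form a chain of 2 nodes with single edges (A_2), and {alpha_1, alpha_2, alpha_3, alpha_4, alpha_7, alpha_8, alpha_9, alpha_10} form a chain of 7 nodes with one extra node attached to the third node from one end (E_8). A semisimple Lie algebra decomposes uniquely as the direct sum of simple ideals, one per connected component of its Dynkin diagram, so g ≅ A_2 ⊕ E_8 (dimension 8 + 248 = 256).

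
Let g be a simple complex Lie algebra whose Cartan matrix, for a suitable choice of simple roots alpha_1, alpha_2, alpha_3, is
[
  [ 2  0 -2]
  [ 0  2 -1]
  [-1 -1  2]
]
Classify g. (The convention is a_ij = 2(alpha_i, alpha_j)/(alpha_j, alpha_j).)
The matrix has rank 3 with 2's on the diagonal. Reading the off-diagonal entries as Dynkin edges (a single edge where a_ij = a_ji = -1; a double or triple edge where a_ij * a_ji = 2 or 3), the diagram is a chain of 3 nodes with a double edge at one end; the terminal node there is the unique long simple root (C_3). One simple-root ordering that puts it in standard form is (alpha_2, alpha_3, alpha_1). So the algebra is type C_3, i.e. sp(6).

C_3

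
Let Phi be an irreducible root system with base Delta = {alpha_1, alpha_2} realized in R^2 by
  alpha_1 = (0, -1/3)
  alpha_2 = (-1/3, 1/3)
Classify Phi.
Compute the Cartan integers a_ij = 2(alpha_i, alpha_j)/(alpha_j, alpha_j); the resulting 2x2 Cartan matrix is
[[2, -1], [-2, 2]].
The roots have two lengths (squared-length ratio 2:1); the short ones are alpha_{1}. The associated Dynkin diagram is a chain of 2 nodes with a double edge at one end; the terminal node there is the unique short simple root (B_2), so the type is B_2 (the algebra so(5)).

B_2 (so(5))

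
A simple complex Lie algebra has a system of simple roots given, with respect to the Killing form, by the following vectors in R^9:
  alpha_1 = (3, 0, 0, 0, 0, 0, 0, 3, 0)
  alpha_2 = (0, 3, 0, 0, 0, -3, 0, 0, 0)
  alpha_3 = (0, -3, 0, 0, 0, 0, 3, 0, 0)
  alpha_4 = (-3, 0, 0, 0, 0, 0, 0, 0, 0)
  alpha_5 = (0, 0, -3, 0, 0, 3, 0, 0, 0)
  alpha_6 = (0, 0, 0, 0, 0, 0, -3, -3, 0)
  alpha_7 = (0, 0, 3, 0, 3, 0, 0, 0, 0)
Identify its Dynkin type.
Compute the Cartan integers a_ij = 2(alpha_i, alpha_j)/(alpha_j, alpha_j); the resulting 7x7 Cartan matrix is
[[2, 0, 0, -2, 0, -1, 0], [0, 2, -1, 0, -1, 0, 0], [0, -1, 2, 0, 0, -1, 0], [-1, 0, 0, 2, 0, 0, 0], [0, -1, 0, 0, 2, 0, -1], [-1, 0, -1, 0, 0, 2, 0], [0, 0, 0, 0, -1, 0, 2]].
The roots have two lengths (squared-length ratio 2:1); the short ones are alpha_{4}. The associated Dynkin diagram is a chain of 7 nodes with a double edge at one end; the terminal node there is the unique short simple root (B_7), so the type is B_7 (the algebra so(15)).

type B_7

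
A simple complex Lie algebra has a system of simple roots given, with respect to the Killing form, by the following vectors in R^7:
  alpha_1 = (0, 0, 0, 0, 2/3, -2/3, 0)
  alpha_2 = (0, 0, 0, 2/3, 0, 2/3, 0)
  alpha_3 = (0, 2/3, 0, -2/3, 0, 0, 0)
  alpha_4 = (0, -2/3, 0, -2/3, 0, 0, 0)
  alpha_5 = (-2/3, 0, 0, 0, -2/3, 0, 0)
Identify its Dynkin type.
D_5 (so(10))

Compute the Cartan integers a_ij = 2(alpha_i, alpha_j)/(alpha_j, alpha_j); the resulting 5x5 Cartan matrix is
[[2, -1, 0, 0, -1], [-1, 2, -1, -1, 0], [0, -1, 2, 0, 0], [0, -1, 0, 2, 0], [-1, 0, 0, 0, 2]].
All simple roots have the same length, so the diagram is simply laced. The associated Dynkin diagram is a chain of 3 nodes with a fork of two nodes at one end (D_5), so the type is D_5 (the algebra so(10)).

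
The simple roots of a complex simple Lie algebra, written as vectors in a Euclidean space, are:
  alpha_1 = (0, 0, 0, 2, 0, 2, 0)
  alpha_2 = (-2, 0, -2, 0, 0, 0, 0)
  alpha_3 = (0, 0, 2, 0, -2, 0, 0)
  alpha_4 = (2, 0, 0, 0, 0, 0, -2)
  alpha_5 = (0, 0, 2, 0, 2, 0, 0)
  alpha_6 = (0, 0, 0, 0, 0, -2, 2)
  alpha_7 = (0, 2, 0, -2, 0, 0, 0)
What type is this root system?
Compute the Cartan integers a_ij = 2(alpha_i, alpha_j)/(alpha_j, alpha_j); the resulting 7x7 Cartan matrix is
[[2, 0, 0, 0, 0, -1, -1], [0, 2, -1, -1, -1, 0, 0], [0, -1, 2, 0, 0, 0, 0], [0, -1, 0, 2, 0, -1, 0], [0, -1, 0, 0, 2, 0, 0], [-1, 0, 0, -1, 0, 2, 0], [-1, 0, 0, 0, 0, 0, 2]].
All simple roots have the same length, so the diagram is simply laced. The associated Dynkin diagram is a chain of 5 nodes with a fork of two nodes at one end (D_7), so the type is D_7 (the algebra so(14)).

D_7 (so(14))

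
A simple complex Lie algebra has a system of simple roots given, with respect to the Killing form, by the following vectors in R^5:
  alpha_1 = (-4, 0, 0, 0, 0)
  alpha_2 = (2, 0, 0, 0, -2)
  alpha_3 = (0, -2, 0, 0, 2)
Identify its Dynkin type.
Compute the Cartan integers a_ij = 2(alpha_i, alpha_j)/(alpha_j, alpha_j); the resulting 3x3 Cartan matrix is
[[2, -2, 0], [-1, 2, -1], [0, -1, 2]].
The roots have two lengths (squared-length ratio 2:1); the short ones are alpha_{2,3}. The associated Dynkin diagram is a chain of 3 nodes with a double edge at one end; the terminal node there is the unique long simple root (C_3), so the type is C_3 (the algebra sp(6)).

C_3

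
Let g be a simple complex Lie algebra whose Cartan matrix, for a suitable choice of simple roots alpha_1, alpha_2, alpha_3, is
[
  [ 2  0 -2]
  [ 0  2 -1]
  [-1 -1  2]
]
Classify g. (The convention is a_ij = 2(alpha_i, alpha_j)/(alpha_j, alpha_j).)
C3

The matrix has rank 3 with 2's on the diagonal. Reading the off-diagonal entries as Dynkin edges (a single edge where a_ij = a_ji = -1; a double or triple edge where a_ij * a_ji = 2 or 3), the diagram is a chain of 3 nodes with a double edge at one end; the terminal node there is the unique long simple root (C_3). One simple-root ordering that puts it in standard form is (alpha_2, alpha_3, alpha_1). So the algebra is type C_3, i.e. sp(6).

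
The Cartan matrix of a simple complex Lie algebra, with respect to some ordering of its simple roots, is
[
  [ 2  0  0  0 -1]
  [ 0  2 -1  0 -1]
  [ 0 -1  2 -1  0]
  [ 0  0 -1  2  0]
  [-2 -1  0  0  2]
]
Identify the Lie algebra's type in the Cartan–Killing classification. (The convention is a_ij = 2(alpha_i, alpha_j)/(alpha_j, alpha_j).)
The matrix has rank 5 with 2's on the diagonal. Reading the off-diagonal entries as Dynkin edges (a single edge where a_ij = a_ji = -1; a double or triple edge where a_ij * a_ji = 2 or 3), the diagram is a chain of 5 nodes with a double edge at one end; the terminal node there is the unique short simple root (B_5). One simple-root ordering that puts it in standard form is (alpha_4, alpha_3, alpha_2, alpha_5, alpha_1). So the algebra is type B_5, i.e. so(11).

type B_5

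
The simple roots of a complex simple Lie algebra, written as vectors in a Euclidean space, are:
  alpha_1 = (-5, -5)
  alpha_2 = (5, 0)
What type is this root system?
Compute the Cartan integers a_ij = 2(alpha_i, alpha_j)/(alpha_j, alpha_j); the resulting 2x2 Cartan matrix is
[[2, -2], [-1, 2]].
The roots have two lengths (squared-length ratio 2:1); the short ones are alpha_{2}. The associated Dynkin diagram is a chain of 2 nodes with a double edge at one end; the terminal node there is the unique short simple root (B_2), so the type is B_2 (the algebra so(5)).

B_2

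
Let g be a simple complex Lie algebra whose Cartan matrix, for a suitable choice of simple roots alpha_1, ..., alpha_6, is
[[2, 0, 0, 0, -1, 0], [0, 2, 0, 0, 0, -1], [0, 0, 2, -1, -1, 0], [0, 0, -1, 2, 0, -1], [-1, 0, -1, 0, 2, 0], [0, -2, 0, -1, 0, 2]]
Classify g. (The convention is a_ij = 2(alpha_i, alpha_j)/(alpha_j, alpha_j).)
The matrix has rank 6 with 2's on the diagonal. Reading the off-diagonal entries as Dynkin edges (a single edge where a_ij = a_ji = -1; a double or triple edge where a_ij * a_ji = 2 or 3), the diagram is a chain of 6 nodes with a double edge at one end; the terminal node there is the unique short simple root (B_6). One simple-root ordering that puts it in standard form is (alpha_1, alpha_5, alpha_3, alpha_4, alpha_6, alpha_2). So the algebra is type B_6, i.e. so(13).

B_6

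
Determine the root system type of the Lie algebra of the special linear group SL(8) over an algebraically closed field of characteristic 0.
This is sl(8), which has dimension 8^2 - 1 = 63 and rank 8 - 1 = 7 (a Cartan subalgebra is the diagonal traceless matrices). In the classification of classical Lie algebras, the special linear algebra sl(n+1) has type A_n; here n = 7, so the Dynkin diagram is a chain of 7 nodes with single edges (A_7). Hence the type is A_7.

A7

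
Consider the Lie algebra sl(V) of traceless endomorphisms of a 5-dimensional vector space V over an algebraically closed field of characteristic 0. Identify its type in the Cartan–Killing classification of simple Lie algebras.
A_4

This is sl(5), which has dimension 5^2 - 1 = 24 and rank 5 - 1 = 4 (a Cartan subalgebra is the diagonal traceless matrices). In the classification of classical Lie algebras, the special linear algebra sl(n+1) has type A_n; here n = 4, so the Dynkin diagram is a chain of 4 nodes with single edges (A_4). Hence the type is A_4.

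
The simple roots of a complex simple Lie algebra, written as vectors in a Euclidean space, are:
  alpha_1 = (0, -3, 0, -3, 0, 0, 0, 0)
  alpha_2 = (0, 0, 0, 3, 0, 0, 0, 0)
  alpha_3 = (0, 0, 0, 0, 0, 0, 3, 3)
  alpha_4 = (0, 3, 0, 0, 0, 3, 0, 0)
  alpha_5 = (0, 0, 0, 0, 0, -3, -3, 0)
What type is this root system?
B_5 (so(11))

Compute the Cartan integers a_ij = 2(alpha_i, alpha_j)/(alpha_j, alpha_j); the resulting 5x5 Cartan matrix is
[[2, -2, 0, -1, 0], [-1, 2, 0, 0, 0], [0, 0, 2, 0, -1], [-1, 0, 0, 2, -1], [0, 0, -1, -1, 2]].
The roots have two lengths (squared-length ratio 2:1); the short ones are alpha_{2}. The associated Dynkin diagram is a chain of 5 nodes with a double edge at one end; the terminal node there is the unique short simple root (B_5), so the type is B_5 (the algebra so(11)).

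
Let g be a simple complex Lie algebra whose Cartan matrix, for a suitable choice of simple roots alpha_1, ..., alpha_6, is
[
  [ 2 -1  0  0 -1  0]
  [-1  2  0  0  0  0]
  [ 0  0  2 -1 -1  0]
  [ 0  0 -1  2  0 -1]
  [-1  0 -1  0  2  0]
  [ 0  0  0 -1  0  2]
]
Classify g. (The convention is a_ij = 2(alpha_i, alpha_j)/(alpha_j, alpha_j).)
The matrix has rank 6 with 2's on the diagonal. Reading the off-diagonal entries as Dynkin edges (a single edge where a_ij = a_ji = -1; a double or triple edge where a_ij * a_ji = 2 or 3), the diagram is a chain of 6 nodes with single edges (A_6). One simple-root ordering that puts it in standard form is (alpha_2, alpha_1, alpha_5, alpha_3, alpha_4, alpha_6). So the algebra is type A_6, i.e. sl(7).

type A_6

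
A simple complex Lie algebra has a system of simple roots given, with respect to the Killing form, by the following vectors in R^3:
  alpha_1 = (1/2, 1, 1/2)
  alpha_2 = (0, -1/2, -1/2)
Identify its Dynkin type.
G_2

Compute the Cartan integers a_ij = 2(alpha_i, alpha_j)/(alpha_j, alpha_j); the resulting 2x2 Cartan matrix is
[[2, -3], [-1, 2]].
The roots have two lengths (squared-length ratio 3:1); the short ones are alpha_{2}. The associated Dynkin diagram is two nodes joined by a triple edge (G_2), so the type is G_2.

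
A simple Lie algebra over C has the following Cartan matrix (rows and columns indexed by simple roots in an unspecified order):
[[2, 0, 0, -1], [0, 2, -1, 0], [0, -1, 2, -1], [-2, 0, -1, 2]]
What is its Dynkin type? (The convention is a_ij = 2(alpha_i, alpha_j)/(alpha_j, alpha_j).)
B_4 (so(9))

The matrix has rank 4 with 2's on the diagonal. Reading the off-diagonal entries as Dynkin edges (a single edge where a_ij = a_ji = -1; a double or triple edge where a_ij * a_ji = 2 or 3), the diagram is a chain of 4 nodes with a double edge at one end; the terminal node there is the unique short simple root (B_4). One simple-root ordering that puts it in standard form is (alpha_2, alpha_3, alpha_4, alpha_1). So the algebra is type B_4, i.e. so(9).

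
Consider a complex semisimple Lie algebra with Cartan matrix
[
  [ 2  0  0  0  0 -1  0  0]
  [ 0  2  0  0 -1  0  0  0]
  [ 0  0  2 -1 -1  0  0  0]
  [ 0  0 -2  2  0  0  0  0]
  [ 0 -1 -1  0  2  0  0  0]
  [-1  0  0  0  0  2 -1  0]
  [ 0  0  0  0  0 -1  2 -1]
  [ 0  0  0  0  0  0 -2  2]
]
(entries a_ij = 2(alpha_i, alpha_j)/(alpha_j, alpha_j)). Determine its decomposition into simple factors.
The diagram associated to this matrix has two connected components: the simple roots {alpha_1, alpha_6, alpha_7, alpha_8} form a chain of 4 nodes with a double edge at one end; the terminal node there is the unique long simple root (C_4), and {alpha_2, alpha_3, alpha_4, alpha_5} form a chain of 4 nodes with a double edge at one end; the terminal node there is the unique long simple root (C_4). A semisimple Lie algebra decomposes uniquely as the direct sum of simple ideals, one per connected component of its Dynkin diagram, so g ≅ C_4 ⊕ C_4 (dimension 36 + 36 = 72).

C_4 + C_4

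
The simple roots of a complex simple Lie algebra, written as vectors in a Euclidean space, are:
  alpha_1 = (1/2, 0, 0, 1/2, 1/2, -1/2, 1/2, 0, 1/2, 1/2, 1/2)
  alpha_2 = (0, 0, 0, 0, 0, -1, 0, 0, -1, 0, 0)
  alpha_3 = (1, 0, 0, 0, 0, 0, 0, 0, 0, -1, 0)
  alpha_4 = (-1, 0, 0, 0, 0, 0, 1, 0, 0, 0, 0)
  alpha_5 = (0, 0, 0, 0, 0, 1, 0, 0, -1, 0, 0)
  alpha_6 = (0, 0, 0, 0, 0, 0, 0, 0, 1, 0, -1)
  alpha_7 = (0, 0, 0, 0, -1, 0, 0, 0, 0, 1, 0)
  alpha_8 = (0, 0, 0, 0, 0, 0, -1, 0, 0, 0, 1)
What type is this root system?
E8

Compute the Cartan integers a_ij = 2(alpha_i, alpha_j)/(alpha_j, alpha_j); the resulting 8x8 Cartan matrix is
[[2, 0, 0, 0, -1, 0, 0, 0], [0, 2, 0, 0, 0, -1, 0, 0], [0, 0, 2, -1, 0, 0, -1, 0], [0, 0, -1, 2, 0, 0, 0, -1], [-1, 0, 0, 0, 2, -1, 0, 0], [0, -1, 0, 0, -1, 2, 0, -1], [0, 0, -1, 0, 0, 0, 2, 0], [0, 0, 0, -1, 0, -1, 0, 2]].
All simple roots have the same length, so the diagram is simply laced. The associated Dynkin diagram is a chain of 7 nodes with one extra node attached to the third node from one end (E_8), so the type is E_8.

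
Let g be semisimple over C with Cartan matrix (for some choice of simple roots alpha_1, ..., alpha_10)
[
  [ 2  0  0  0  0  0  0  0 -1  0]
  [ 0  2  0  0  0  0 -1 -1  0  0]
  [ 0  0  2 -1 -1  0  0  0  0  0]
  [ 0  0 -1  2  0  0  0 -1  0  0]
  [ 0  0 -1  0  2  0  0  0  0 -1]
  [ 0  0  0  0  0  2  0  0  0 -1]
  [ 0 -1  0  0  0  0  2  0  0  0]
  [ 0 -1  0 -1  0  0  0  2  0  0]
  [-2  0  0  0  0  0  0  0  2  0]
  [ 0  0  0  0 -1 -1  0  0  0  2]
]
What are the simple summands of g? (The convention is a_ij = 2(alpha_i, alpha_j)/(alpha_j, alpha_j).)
The diagram associated to this matrix has two connected components: the simple roots {alpha_2, alpha_3, alpha_4, alpha_5, alpha_6, alpha_7, alpha_8, alpha_10} form a chain of 8 nodes with single edges (A_8), and {alpha_1, alpha_9} form a chain of 2 nodes with a double edge at one end; the terminal node there is the unique short simple root (B_2). A semisimple Lie algebra decomposes uniquely as the direct sum of simple ideals, one per connected component of its Dynkin diagram, so g ≅ A_8 ⊕ B_2 (dimension 80 + 10 = 90).

A_8 (sl(9)) ⊕ B_2 (so(5))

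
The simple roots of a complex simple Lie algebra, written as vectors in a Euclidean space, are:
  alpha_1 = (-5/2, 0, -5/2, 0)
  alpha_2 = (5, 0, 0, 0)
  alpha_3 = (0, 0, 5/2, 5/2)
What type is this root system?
type C_3

Compute the Cartan integers a_ij = 2(alpha_i, alpha_j)/(alpha_j, alpha_j); the resulting 3x3 Cartan matrix is
[[2, -1, -1], [-2, 2, 0], [-1, 0, 2]].
The roots have two lengths (squared-length ratio 2:1); the short ones are alpha_{1,3}. The associated Dynkin diagram is a chain of 3 nodes with a double edge at one end; the terminal node there is the unique long simple root (C_3), so the type is C_3 (the algebra sp(6)).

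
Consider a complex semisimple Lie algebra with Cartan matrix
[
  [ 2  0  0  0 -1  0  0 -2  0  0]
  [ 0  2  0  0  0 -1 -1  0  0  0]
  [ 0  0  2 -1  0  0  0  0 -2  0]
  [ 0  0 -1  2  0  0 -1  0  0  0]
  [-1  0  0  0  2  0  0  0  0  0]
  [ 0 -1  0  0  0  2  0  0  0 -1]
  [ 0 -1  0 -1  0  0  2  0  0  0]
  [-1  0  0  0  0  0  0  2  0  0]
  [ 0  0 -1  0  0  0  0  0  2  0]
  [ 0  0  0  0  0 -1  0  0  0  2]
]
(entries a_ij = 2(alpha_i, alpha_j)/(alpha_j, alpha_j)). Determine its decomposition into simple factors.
B_3 ⊕ B_7

The diagram associated to this matrix has two connected components: the simple roots {alpha_1, alpha_5, alpha_8} form a chain of 3 nodes with a double edge at one end; the terminal node there is the unique short simple root (B_3), and {alpha_2, alpha_3, alpha_4, alpha_6, alpha_7, alpha_9, alpha_10} form a chain of 7 nodes with a double edge at one end; the terminal node there is the unique short simple root (B_7). A semisimple Lie algebra decomposes uniquely as the direct sum of simple ideals, one per connected component of its Dynkin diagram, so g ≅ B_3 ⊕ B_7 (dimension 21 + 105 = 126).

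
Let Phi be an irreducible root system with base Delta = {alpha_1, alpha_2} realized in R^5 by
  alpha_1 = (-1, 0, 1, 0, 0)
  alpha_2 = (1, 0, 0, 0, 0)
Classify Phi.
B_2 (so(5))

Compute the Cartan integers a_ij = 2(alpha_i, alpha_j)/(alpha_j, alpha_j); the resulting 2x2 Cartan matrix is
[[2, -2], [-1, 2]].
The roots have two lengths (squared-length ratio 2:1); the short ones are alpha_{2}. The associated Dynkin diagram is a chain of 2 nodes with a double edge at one end; the terminal node there is the unique short simple root (B_2), so the type is B_2 (the algebra so(5)).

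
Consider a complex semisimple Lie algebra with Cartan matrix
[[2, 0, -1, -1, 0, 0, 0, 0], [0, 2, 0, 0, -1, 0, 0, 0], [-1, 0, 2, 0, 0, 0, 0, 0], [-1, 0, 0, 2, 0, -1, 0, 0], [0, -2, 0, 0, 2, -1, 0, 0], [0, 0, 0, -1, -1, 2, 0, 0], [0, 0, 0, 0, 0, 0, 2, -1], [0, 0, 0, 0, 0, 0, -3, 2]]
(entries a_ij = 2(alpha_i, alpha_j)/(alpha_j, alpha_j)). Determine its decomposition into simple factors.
B6 ⊕ G2

The diagram associated to this matrix has two connected components: the simple roots {alpha_1, alpha_2, alpha_3, alpha_4, alpha_5, alpha_6} form a chain of 6 nodes with a double edge at one end; the terminal node there is the unique short simple root (B_6), and {alpha_7, alpha_8} form two nodes joined by a triple edge (G_2). A semisimple Lie algebra decomposes uniquely as the direct sum of simple ideals, one per connected component of its Dynkin diagram, so g ≅ B_6 ⊕ G_2 (dimension 78 + 14 = 92).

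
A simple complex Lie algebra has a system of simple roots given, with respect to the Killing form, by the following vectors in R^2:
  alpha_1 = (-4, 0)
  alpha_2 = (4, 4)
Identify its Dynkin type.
B_2

Compute the Cartan integers a_ij = 2(alpha_i, alpha_j)/(alpha_j, alpha_j); the resulting 2x2 Cartan matrix is
[[2, -1], [-2, 2]].
The roots have two lengths (squared-length ratio 2:1); the short ones are alpha_{1}. The associated Dynkin diagram is a chain of 2 nodes with a double edge at one end; the terminal node there is the unique short simple root (B_2), so the type is B_2 (the algebra so(5)).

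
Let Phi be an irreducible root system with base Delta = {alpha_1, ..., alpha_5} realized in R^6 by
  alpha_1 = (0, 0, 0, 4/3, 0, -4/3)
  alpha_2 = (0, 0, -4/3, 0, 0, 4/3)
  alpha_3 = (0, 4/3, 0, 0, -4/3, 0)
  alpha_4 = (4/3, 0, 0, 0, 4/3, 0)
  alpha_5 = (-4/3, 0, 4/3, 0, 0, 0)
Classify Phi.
type A_5

Compute the Cartan integers a_ij = 2(alpha_i, alpha_j)/(alpha_j, alpha_j); the resulting 5x5 Cartan matrix is
[[2, -1, 0, 0, 0], [-1, 2, 0, 0, -1], [0, 0, 2, -1, 0], [0, 0, -1, 2, -1], [0, -1, 0, -1, 2]].
All simple roots have the same length, so the diagram is simply laced. The associated Dynkin diagram is a chain of 5 nodes with single edges (A_5), so the type is A_5 (the algebra sl(6)).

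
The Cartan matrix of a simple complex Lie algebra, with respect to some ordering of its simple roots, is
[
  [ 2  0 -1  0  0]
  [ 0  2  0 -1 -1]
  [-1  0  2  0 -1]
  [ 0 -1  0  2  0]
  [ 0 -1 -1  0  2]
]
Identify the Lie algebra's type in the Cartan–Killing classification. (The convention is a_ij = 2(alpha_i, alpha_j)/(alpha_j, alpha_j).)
A_5 (sl(6))

The matrix has rank 5 with 2's on the diagonal. Reading the off-diagonal entries as Dynkin edges (a single edge where a_ij = a_ji = -1; a double or triple edge where a_ij * a_ji = 2 or 3), the diagram is a chain of 5 nodes with single edges (A_5). One simple-root ordering that puts it in standard form is (alpha_4, alpha_2, alpha_5, alpha_3, alpha_1). So the algebra is type A_5, i.e. sl(6).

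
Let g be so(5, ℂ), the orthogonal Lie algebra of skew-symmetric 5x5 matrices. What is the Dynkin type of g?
This is so(5) with 5 odd, which has dimension 5(5-1)/2 = 10 and rank (5-1)/2 = 2. In the classification of classical Lie algebras, the orthogonal algebra so(2n+1) in an odd number of variables has type B_n; here n = 2, so the Dynkin diagram is a chain of 2 nodes with a double edge at one end; the terminal node there is the unique short simple root (B_2). Hence the type is B_2.

B_2 (so(5))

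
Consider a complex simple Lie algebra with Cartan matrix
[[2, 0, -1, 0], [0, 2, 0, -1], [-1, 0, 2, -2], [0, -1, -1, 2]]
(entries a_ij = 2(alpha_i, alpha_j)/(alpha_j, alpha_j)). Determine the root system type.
The matrix has rank 4 with 2's on the diagonal. Reading the off-diagonal entries as Dynkin edges (a single edge where a_ij = a_ji = -1; a double or triple edge where a_ij * a_ji = 2 or 3), the diagram is a chain of 4 nodes with a double edge between the middle two (F_4). One simple-root ordering that puts it in standard form is (alpha_1, alpha_3, alpha_4, alpha_2). So the algebra is type F_4.

F4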